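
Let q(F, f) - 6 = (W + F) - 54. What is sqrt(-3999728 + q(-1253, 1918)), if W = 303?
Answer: I*sqrt(4000726) ≈ 2000.2*I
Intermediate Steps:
q(F, f) = 255 + F (q(F, f) = 6 + ((303 + F) - 54) = 6 + (249 + F) = 255 + F)
sqrt(-3999728 + q(-1253, 1918)) = sqrt(-3999728 + (255 - 1253)) = sqrt(-3999728 - 998) = sqrt(-4000726) = I*sqrt(4000726)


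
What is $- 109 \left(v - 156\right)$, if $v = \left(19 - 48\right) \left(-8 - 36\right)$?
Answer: $-122080$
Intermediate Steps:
$v = 1276$ ($v = \left(-29\right) \left(-44\right) = 1276$)
$- 109 \left(v - 156\right) = - 109 \left(1276 - 156\right) = \left(-109\right) 1120 = -122080$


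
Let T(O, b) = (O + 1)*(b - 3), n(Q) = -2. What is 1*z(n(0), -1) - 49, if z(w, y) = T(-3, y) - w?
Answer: -39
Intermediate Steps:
T(O, b) = (1 + O)*(-3 + b)
z(w, y) = 6 - w - 2*y (z(w, y) = (-3 + y - 3*(-3) - 3*y) - w = (-3 + y + 9 - 3*y) - w = (6 - 2*y) - w = 6 - w - 2*y)
1*z(n(0), -1) - 49 = 1*(6 - 1*(-2) - 2*(-1)) - 49 = 1*(6 + 2 + 2) - 49 = 1*10 - 49 = 10 - 49 = -39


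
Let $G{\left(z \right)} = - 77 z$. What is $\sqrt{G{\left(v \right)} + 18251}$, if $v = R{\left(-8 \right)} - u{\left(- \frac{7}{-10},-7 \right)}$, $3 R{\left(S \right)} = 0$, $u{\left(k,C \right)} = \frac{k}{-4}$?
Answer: $\frac{\sqrt{7295010}}{20} \approx 135.05$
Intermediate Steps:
$u{\left(k,C \right)} = - \frac{k}{4}$ ($u{\left(k,C \right)} = k \left(- \frac{1}{4}\right) = - \frac{k}{4}$)
$R{\left(S \right)} = 0$ ($R{\left(S \right)} = \frac{1}{3} \cdot 0 = 0$)
$v = \frac{7}{40}$ ($v = 0 - - \frac{\left(-7\right) \frac{1}{-10}}{4} = 0 - - \frac{\left(-7\right) \left(- \frac{1}{10}\right)}{4} = 0 - \left(- \frac{1}{4}\right) \frac{7}{10} = 0 - - \frac{7}{40} = 0 + \frac{7}{40} = \frac{7}{40} \approx 0.175$)
$\sqrt{G{\left(v \right)} + 18251} = \sqrt{\left(-77\right) \frac{7}{40} + 18251} = \sqrt{- \frac{539}{40} + 18251} = \sqrt{\frac{729501}{40}} = \frac{\sqrt{7295010}}{20}$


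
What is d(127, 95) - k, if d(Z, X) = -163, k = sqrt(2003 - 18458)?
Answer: -163 - I*sqrt(16455) ≈ -163.0 - 128.28*I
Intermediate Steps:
k = I*sqrt(16455) (k = sqrt(-16455) = I*sqrt(16455) ≈ 128.28*I)
d(127, 95) - k = -163 - I*sqrt(16455)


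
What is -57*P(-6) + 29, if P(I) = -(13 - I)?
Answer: 1112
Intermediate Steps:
P(I) = -13 + I
-57*P(-6) + 29 = -57*(-13 - 6) + 29 = -57*(-19) + 29 = 1083 + 29 = 1112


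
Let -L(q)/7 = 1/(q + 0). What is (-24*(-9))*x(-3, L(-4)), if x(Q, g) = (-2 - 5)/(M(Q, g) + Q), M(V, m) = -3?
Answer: 252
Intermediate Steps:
L(q) = -7/q (L(q) = -7/(q + 0) = -7/q)
x(Q, g) = -7/(-3 + Q) (x(Q, g) = (-2 - 5)/(-3 + Q) = -7/(-3 + Q))
(-24*(-9))*x(-3, L(-4)) = (-24*(-9))*(-7/(-3 - 3)) = 216*(-7/(-6)) = 216*(-7*(-1/6)) = 216*(7/6) = 252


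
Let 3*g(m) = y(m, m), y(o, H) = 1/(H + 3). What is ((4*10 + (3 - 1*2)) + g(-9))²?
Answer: 543169/324 ≈ 1676.4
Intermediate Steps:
y(o, H) = 1/(3 + H)
g(m) = 1/(3*(3 + m))
((4*10 + (3 - 1*2)) + g(-9))² = ((4*10 + (3 - 1*2)) + 1/(3*(3 - 9)))² = ((40 + (3 - 2)) + (⅓)/(-6))² = ((40 + 1) + (⅓)*(-⅙))² = (41 - 1/18)² = (737/18)² = 543169/324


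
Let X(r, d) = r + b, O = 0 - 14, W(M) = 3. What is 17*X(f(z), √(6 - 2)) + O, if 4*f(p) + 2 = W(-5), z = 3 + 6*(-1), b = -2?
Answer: -175/4 ≈ -43.750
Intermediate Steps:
z = -3 (z = 3 - 6 = -3)
f(p) = ¼ (f(p) = -½ + (¼)*3 = -½ + ¾ = ¼)
O = -14
X(r, d) = -2 + r (X(r, d) = r - 2 = -2 + r)
17*X(f(z), √(6 - 2)) + O = 17*(-2 + ¼) - 14 = 17*(-7/4) - 14 = -119/4 - 14 = -175/4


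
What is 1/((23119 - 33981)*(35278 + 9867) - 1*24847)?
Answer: -1/490389837 ≈ -2.0392e-9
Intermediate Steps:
1/((23119 - 33981)*(35278 + 9867) - 1*24847) = 1/(-10862*45145 - 24847) = 1/(-490364990 - 24847) = 1/(-490389837) = -1/490389837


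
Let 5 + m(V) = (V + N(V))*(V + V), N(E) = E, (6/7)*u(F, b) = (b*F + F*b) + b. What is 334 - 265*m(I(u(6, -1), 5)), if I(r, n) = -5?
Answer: -24841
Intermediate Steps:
u(F, b) = 7*b/6 + 7*F*b/3 (u(F, b) = 7*((b*F + F*b) + b)/6 = 7*((F*b + F*b) + b)/6 = 7*(2*F*b + b)/6 = 7*(b + 2*F*b)/6 = 7*b/6 + 7*F*b/3)
m(V) = -5 + 4*V**2 (m(V) = -5 + (V + V)*(V + V) = -5 + (2*V)*(2*V) = -5 + 4*V**2)
334 - 265*m(I(u(6, -1), 5)) = 334 - 265*(-5 + 4*(-5)**2) = 334 - 265*(-5 + 4*25) = 334 - 265*(-5 + 100) = 334 - 265*95 = 334 - 25175 = -24841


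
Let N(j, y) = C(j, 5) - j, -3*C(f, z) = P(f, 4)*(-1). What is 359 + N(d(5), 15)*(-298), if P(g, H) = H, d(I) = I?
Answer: 4355/3 ≈ 1451.7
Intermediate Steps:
C(f, z) = 4/3 (C(f, z) = -4*(-1)/3 = -1/3*(-4) = 4/3)
N(j, y) = 4/3 - j
359 + N(d(5), 15)*(-298) = 359 + (4/3 - 1*5)*(-298) = 359 + (4/3 - 5)*(-298) = 359 - 11/3*(-298) = 359 + 3278/3 = 4355/3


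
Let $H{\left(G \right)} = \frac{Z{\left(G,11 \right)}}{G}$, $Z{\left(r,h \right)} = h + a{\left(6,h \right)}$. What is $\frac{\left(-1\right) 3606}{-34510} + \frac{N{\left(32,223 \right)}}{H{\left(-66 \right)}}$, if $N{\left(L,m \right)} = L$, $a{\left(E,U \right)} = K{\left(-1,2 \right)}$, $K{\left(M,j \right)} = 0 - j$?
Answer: $- \frac{12142111}{51765} \approx -234.56$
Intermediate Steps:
$K{\left(M,j \right)} = - j$
$a{\left(E,U \right)} = -2$ ($a{\left(E,U \right)} = \left(-1\right) 2 = -2$)
$Z{\left(r,h \right)} = -2 + h$ ($Z{\left(r,h \right)} = h - 2 = -2 + h$)
$H{\left(G \right)} = \frac{9}{G}$ ($H{\left(G \right)} = \frac{-2 + 11}{G} = \frac{9}{G}$)
$\frac{\left(-1\right) 3606}{-34510} + \frac{N{\left(32,223 \right)}}{H{\left(-66 \right)}} = \frac{\left(-1\right) 3606}{-34510} + \frac{32}{9 \frac{1}{-66}} = \left(-3606\right) \left(- \frac{1}{34510}\right) + \frac{32}{9 \left(- \frac{1}{66}\right)} = \frac{1803}{17255} + \frac{32}{- \frac{3}{22}} = \frac{1803}{17255} + 32 \left(- \frac{22}{3}\right) = \frac{1803}{17255} - \frac{704}{3} = - \frac{12142111}{51765}$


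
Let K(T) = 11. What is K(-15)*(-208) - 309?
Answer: -2597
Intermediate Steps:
K(-15)*(-208) - 309 = 11*(-208) - 309 = -2288 - 309 = -2597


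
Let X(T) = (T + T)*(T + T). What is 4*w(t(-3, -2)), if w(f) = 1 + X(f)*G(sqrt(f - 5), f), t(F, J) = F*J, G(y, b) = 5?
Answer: 2884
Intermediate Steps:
X(T) = 4*T**2 (X(T) = (2*T)*(2*T) = 4*T**2)
w(f) = 1 + 20*f**2 (w(f) = 1 + (4*f**2)*5 = 1 + 20*f**2)
4*w(t(-3, -2)) = 4*(1 + 20*(-3*(-2))**2) = 4*(1 + 20*6**2) = 4*(1 + 20*36) = 4*(1 + 720) = 4*721 = 2884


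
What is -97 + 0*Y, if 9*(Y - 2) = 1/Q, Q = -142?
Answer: -97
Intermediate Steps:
Y = 2555/1278 (Y = 2 + (1/9)/(-142) = 2 + (1/9)*(-1/142) = 2 - 1/1278 = 2555/1278 ≈ 1.9992)
-97 + 0*Y = -97 + 0*(2555/1278) = -97 + 0 = -97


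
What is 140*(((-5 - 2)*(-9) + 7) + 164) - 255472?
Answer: -222712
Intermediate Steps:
140*(((-5 - 2)*(-9) + 7) + 164) - 255472 = 140*((-7*(-9) + 7) + 164) - 255472 = 140*((63 + 7) + 164) - 255472 = 140*(70 + 164) - 255472 = 140*234 - 255472 = 32760 - 255472 = -222712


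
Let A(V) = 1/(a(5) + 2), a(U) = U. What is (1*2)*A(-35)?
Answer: 2/7 ≈ 0.28571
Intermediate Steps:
A(V) = ⅐ (A(V) = 1/(5 + 2) = 1/7 = ⅐)
(1*2)*A(-35) = (1*2)*(⅐) = 2*(⅐) = 2/7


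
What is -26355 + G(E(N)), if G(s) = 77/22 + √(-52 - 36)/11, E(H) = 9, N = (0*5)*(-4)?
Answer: -52703/2 + 2*I*√22/11 ≈ -26352.0 + 0.8528*I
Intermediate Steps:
N = 0 (N = 0*(-4) = 0)
G(s) = 7/2 + 2*I*√22/11 (G(s) = 77*(1/22) + √(-88)*(1/11) = 7/2 + (2*I*√22)*(1/11) = 7/2 + 2*I*√22/11)
-26355 + G(E(N)) = -26355 + (7/2 + 2*I*√22/11) = -52703/2 + 2*I*√22/11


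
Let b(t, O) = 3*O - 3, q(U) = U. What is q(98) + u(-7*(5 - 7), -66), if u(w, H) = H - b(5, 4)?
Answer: 23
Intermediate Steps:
b(t, O) = -3 + 3*O
u(w, H) = -9 + H (u(w, H) = H - (-3 + 3*4) = H - (-3 + 12) = H - 1*9 = H - 9 = -9 + H)
q(98) + u(-7*(5 - 7), -66) = 98 + (-9 - 66) = 98 - 75 = 23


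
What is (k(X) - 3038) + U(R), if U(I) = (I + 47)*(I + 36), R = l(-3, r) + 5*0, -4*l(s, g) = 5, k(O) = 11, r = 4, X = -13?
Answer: -22995/16 ≈ -1437.2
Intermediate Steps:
l(s, g) = -5/4 (l(s, g) = -¼*5 = -5/4)
R = -5/4 (R = -5/4 + 5*0 = -5/4 + 0 = -5/4 ≈ -1.2500)
U(I) = (36 + I)*(47 + I) (U(I) = (47 + I)*(36 + I) = (36 + I)*(47 + I))
(k(X) - 3038) + U(R) = (11 - 3038) + (1692 + (-5/4)² + 83*(-5/4)) = -3027 + (1692 + 25/16 - 415/4) = -3027 + 25437/16 = -22995/16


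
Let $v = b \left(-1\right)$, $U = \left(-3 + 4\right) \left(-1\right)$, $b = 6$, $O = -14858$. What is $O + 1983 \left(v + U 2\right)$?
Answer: $-30722$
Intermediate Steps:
$U = -1$ ($U = 1 \left(-1\right) = -1$)
$v = -6$ ($v = 6 \left(-1\right) = -6$)
$O + 1983 \left(v + U 2\right) = -14858 + 1983 \left(-6 - 2\right) = -14858 + 1983 \left(-8\right) = -14858 - 15864 = -30722$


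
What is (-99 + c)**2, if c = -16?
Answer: 13225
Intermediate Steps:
(-99 + c)**2 = (-99 - 16)**2 = (-115)**2 = 13225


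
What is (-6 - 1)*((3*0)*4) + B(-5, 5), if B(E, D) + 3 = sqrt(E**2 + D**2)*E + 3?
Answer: -25*sqrt(2) ≈ -35.355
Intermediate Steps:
B(E, D) = E*sqrt(D**2 + E**2) (B(E, D) = -3 + (sqrt(E**2 + D**2)*E + 3) = -3 + (sqrt(D**2 + E**2)*E + 3) = -3 + (E*sqrt(D**2 + E**2) + 3) = -3 + (3 + E*sqrt(D**2 + E**2)) = E*sqrt(D**2 + E**2))
(-6 - 1)*((3*0)*4) + B(-5, 5) = (-6 - 1)*((3*0)*4) - 5*sqrt(5**2 + (-5)**2) = -0*4 - 5*sqrt(25 + 25) = -7*0 - 25*sqrt(2) = 0 - 25*sqrt(2) = -25*sqrt(2)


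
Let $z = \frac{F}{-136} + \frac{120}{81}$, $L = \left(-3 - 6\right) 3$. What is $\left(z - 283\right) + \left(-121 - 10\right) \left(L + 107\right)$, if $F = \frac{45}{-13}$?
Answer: $- \frac{513710633}{47736} \approx -10762.0$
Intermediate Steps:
$L = -27$ ($L = \left(-9\right) 3 = -27$)
$F = - \frac{45}{13}$ ($F = 45 \left(- \frac{1}{13}\right) = - \frac{45}{13} \approx -3.4615$)
$z = \frac{71935}{47736}$ ($z = - \frac{45}{13 \left(-136\right)} + \frac{120}{81} = \left(- \frac{45}{13}\right) \left(- \frac{1}{136}\right) + 120 \cdot \frac{1}{81} = \frac{45}{1768} + \frac{40}{27} = \frac{71935}{47736} \approx 1.5069$)
$\left(z - 283\right) + \left(-121 - 10\right) \left(L + 107\right) = \left(\frac{71935}{47736} - 283\right) + \left(-121 - 10\right) \left(-27 + 107\right) = - \frac{13437353}{47736} - 10480 = - \frac{513710633}{47736}$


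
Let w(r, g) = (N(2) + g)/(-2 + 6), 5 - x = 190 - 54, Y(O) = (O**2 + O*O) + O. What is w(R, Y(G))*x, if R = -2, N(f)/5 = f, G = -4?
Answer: -2489/2 ≈ -1244.5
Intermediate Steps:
Y(O) = O + 2*O**2 (Y(O) = (O**2 + O**2) + O = 2*O**2 + O = O + 2*O**2)
x = -131 (x = 5 - (190 - 54) = 5 - 1*136 = 5 - 136 = -131)
N(f) = 5*f
w(r, g) = 5/2 + g/4 (w(r, g) = (5*2 + g)/(-2 + 6) = (10 + g)/4 = (10 + g)*(1/4) = 5/2 + g/4)
w(R, Y(G))*x = (5/2 + (-4*(1 + 2*(-4)))/4)*(-131) = (5/2 + (-4*(1 - 8))/4)*(-131) = (5/2 + (-4*(-7))/4)*(-131) = (5/2 + (1/4)*28)*(-131) = (5/2 + 7)*(-131) = (19/2)*(-131) = -2489/2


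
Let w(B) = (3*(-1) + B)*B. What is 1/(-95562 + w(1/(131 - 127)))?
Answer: -16/1529003 ≈ -1.0464e-5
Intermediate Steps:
w(B) = B*(-3 + B) (w(B) = (-3 + B)*B = B*(-3 + B))
1/(-95562 + w(1/(131 - 127))) = 1/(-95562 + (-3 + 1/(131 - 127))/(131 - 127)) = 1/(-95562 + (-3 + 1/4)/4) = 1/(-95562 + (-3 + ¼)/4) = 1/(-95562 + (¼)*(-11/4)) = 1/(-95562 - 11/16) = 1/(-1529003/16) = -16/1529003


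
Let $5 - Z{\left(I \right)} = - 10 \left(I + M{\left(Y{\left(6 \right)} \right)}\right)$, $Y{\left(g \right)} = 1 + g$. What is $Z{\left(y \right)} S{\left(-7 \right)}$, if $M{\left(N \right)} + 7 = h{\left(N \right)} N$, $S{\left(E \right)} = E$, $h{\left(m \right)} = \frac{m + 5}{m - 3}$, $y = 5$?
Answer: $-1365$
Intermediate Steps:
$h{\left(m \right)} = \frac{5 + m}{-3 + m}$
$M{\left(N \right)} = -7 + \frac{N \left(5 + N\right)}{-3 + N}$ ($M{\left(N \right)} = -7 + \frac{5 + N}{-3 + N} N = -7 + \frac{N \left(5 + N\right)}{-3 + N}$)
$Z{\left(I \right)} = 145 + 10 I$ ($Z{\left(I \right)} = 5 - - 10 \left(I + \frac{21 + \left(1 + 6\right)^{2} - 2 \left(1 + 6\right)}{-3 + \left(1 + 6\right)}\right) = 5 - - 10 \left(I + \frac{21 + 7^{2} - 14}{-3 + 7}\right) = 5 - - 10 \left(I + \frac{21 + 49 - 14}{4}\right) = 5 - - 10 \left(I + \frac{1}{4} \cdot 56\right) = 5 - - 10 \left(I + 14\right) = 5 - - 10 \left(14 + I\right) = 5 - \left(-140 - 10 I\right) = 5 + \left(140 + 10 I\right) = 145 + 10 I$)
$Z{\left(y \right)} S{\left(-7 \right)} = \left(145 + 10 \cdot 5\right) \left(-7\right) = \left(145 + 50\right) \left(-7\right) = 195 \left(-7\right) = -1365$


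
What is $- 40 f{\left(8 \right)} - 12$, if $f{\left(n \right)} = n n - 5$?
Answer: $-2372$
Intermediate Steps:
$f{\left(n \right)} = -5 + n^{2}$ ($f{\left(n \right)} = n^{2} - 5 = -5 + n^{2}$)
$- 40 f{\left(8 \right)} - 12 = - 40 \left(-5 + 8^{2}\right) - 12 = - 40 \left(-5 + 64\right) - 12 = \left(-40\right) 59 - 12 = -2360 - 12 = -2372$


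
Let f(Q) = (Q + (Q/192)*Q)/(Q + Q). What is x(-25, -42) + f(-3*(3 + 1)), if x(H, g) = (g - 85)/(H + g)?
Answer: 5069/2144 ≈ 2.3643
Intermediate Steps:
x(H, g) = (-85 + g)/(H + g)
f(Q) = (Q + Q**2/192)/(2*Q) (f(Q) = (Q + (Q*(1/192))*Q)/((2*Q)) = (Q + (Q/192)*Q)*(1/(2*Q)) = (Q + Q**2/192)*(1/(2*Q)) = (Q + Q**2/192)/(2*Q))
x(-25, -42) + f(-3*(3 + 1)) = (-85 - 42)/(-25 - 42) + (1/2 + (-3*(3 + 1))/384) = -127/(-67) + (1/2 + (-3*4)/384) = -1/67*(-127) + (1/2 + (1/384)*(-12)) = 127/67 + (1/2 - 1/32) = 127/67 + 15/32 = 5069/2144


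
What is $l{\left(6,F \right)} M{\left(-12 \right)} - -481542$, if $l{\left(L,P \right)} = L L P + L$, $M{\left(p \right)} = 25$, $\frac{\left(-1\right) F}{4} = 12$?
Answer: $438492$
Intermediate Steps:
$F = -48$ ($F = \left(-4\right) 12 = -48$)
$l{\left(L,P \right)} = L + P L^{2}$ ($l{\left(L,P \right)} = L^{2} P + L = P L^{2} + L = L + P L^{2}$)
$l{\left(6,F \right)} M{\left(-12 \right)} - -481542 = 6 \left(1 + 6 \left(-48\right)\right) 25 - -481542 = 6 \left(1 - 288\right) 25 + 481542 = 6 \left(-287\right) 25 + 481542 = \left(-1722\right) 25 + 481542 = -43050 + 481542 = 438492$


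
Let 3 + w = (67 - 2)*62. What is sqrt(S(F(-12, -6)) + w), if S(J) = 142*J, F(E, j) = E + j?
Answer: sqrt(1471) ≈ 38.354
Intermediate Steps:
w = 4027 (w = -3 + (67 - 2)*62 = -3 + 65*62 = -3 + 4030 = 4027)
sqrt(S(F(-12, -6)) + w) = sqrt(142*(-12 - 6) + 4027) = sqrt(142*(-18) + 4027) = sqrt(-2556 + 4027) = sqrt(1471)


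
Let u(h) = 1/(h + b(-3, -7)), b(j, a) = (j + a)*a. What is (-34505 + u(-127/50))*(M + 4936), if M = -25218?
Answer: 2360526958830/3373 ≈ 6.9983e+8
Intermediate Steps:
b(j, a) = a*(a + j) (b(j, a) = (a + j)*a = a*(a + j))
u(h) = 1/(70 + h) (u(h) = 1/(h - 7*(-7 - 3)) = 1/(h - 7*(-10)) = 1/(h + 70) = 1/(70 + h))
(-34505 + u(-127/50))*(M + 4936) = (-34505 + 1/(70 - 127/50))*(-25218 + 4936) = (-34505 + 1/(70 - 127*1/50))*(-20282) = (-34505 + 1/(70 - 127/50))*(-20282) = (-34505 + 1/(3373/50))*(-20282) = (-34505 + 50/3373)*(-20282) = -116385315/3373*(-20282) = 2360526958830/3373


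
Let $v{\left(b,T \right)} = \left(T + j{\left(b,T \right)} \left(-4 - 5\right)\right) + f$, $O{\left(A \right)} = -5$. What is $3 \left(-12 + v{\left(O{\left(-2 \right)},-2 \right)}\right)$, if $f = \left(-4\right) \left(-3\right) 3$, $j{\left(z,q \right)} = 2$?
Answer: $12$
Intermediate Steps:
$f = 36$ ($f = 12 \cdot 3 = 36$)
$v{\left(b,T \right)} = 18 + T$ ($v{\left(b,T \right)} = \left(T + 2 \left(-4 - 5\right)\right) + 36 = \left(T + 2 \left(-9\right)\right) + 36 = \left(T - 18\right) + 36 = \left(-18 + T\right) + 36 = 18 + T$)
$3 \left(-12 + v{\left(O{\left(-2 \right)},-2 \right)}\right) = 3 \left(-12 + \left(18 - 2\right)\right) = 3 \left(-12 + 16\right) = 3 \cdot 4 = 12$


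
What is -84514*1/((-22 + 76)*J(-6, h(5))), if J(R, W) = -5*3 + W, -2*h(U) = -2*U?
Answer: 42257/270 ≈ 156.51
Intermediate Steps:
h(U) = U (h(U) = -(-1)*U = U)
J(R, W) = -15 + W
-84514*1/((-22 + 76)*J(-6, h(5))) = -84514*1/((-22 + 76)*(-15 + 5)) = -84514/((-10*54)) = -84514/(-540) = -84514*(-1/540) = 42257/270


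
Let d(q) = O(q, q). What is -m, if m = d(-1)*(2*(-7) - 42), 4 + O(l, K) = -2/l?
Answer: -112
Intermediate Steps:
O(l, K) = -4 - 2/l
d(q) = -4 - 2/q
m = 112 (m = (-4 - 2/(-1))*(2*(-7) - 42) = (-4 - 2*(-1))*(-14 - 42) = (-4 + 2)*(-56) = -2*(-56) = 112)
-m = -1*112 = -112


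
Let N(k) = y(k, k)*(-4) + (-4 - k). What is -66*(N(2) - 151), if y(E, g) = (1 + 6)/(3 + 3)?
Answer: 10670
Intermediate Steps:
y(E, g) = 7/6
N(k) = -26/3 - k (N(k) = (7/6)*(-4) + (-4 - k) = -14/3 + (-4 - k) = -26/3 - k)
-66*(N(2) - 151) = -66*((-26/3 - 1*2) - 151) = -66*((-26/3 - 2) - 151) = -66*(-32/3 - 151) = -66*(-485/3) = 10670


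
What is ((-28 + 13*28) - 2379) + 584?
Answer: -1459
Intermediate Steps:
((-28 + 13*28) - 2379) + 584 = ((-28 + 364) - 2379) + 584 = (336 - 2379) + 584 = -2043 + 584 = -1459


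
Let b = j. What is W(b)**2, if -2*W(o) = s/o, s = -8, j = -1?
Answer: 16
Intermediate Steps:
b = -1
W(o) = 4/o (W(o) = -(-4)/o = 4/o)
W(b)**2 = (4/(-1))**2 = (4*(-1))**2 = (-4)**2 = 16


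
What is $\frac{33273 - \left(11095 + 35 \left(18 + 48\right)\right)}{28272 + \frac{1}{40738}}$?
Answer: $\frac{809382584}{1151744737} \approx 0.70274$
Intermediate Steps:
$\frac{33273 - \left(11095 + 35 \left(18 + 48\right)\right)}{28272 + \frac{1}{40738}} = \frac{33273 + \left(\left(-11307 - 2310\right) + 212\right)}{28272 + \frac{1}{40738}} = \frac{33273 + \left(\left(-11307 - 2310\right) + 212\right)}{\frac{1151744737}{40738}} = \left(33273 + \left(-13617 + 212\right)\right) \frac{40738}{1151744737} = \left(33273 - 13405\right) \frac{40738}{1151744737} = 19868 \cdot \frac{40738}{1151744737} = \frac{809382584}{1151744737}$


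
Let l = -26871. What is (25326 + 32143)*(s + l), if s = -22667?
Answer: -2846899322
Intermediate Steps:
(25326 + 32143)*(s + l) = (25326 + 32143)*(-22667 - 26871) = 57469*(-49538) = -2846899322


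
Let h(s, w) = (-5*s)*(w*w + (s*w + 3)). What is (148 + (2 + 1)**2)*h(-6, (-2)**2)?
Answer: -23550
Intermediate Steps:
h(s, w) = -5*s*(3 + w**2 + s*w) (h(s, w) = (-5*s)*(w**2 + (3 + s*w)) = (-5*s)*(3 + w**2 + s*w) = -5*s*(3 + w**2 + s*w))
(148 + (2 + 1)**2)*h(-6, (-2)**2) = (148 + (2 + 1)**2)*(-5*(-6)*(3 + ((-2)**2)**2 - 6*(-2)**2)) = (148 + 3**2)*(-5*(-6)*(3 + 4**2 - 6*4)) = (148 + 9)*(-5*(-6)*(3 + 16 - 24)) = 157*(-5*(-6)*(-5)) = 157*(-150) = -23550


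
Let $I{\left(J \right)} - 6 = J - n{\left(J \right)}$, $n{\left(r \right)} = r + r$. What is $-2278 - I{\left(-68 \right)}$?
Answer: $-2352$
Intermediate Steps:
$n{\left(r \right)} = 2 r$
$I{\left(J \right)} = 6 - J$ ($I{\left(J \right)} = 6 + \left(J - 2 J\right) = 6 - J$)
$-2278 - I{\left(-68 \right)} = -2278 - \left(6 - -68\right) = -2278 - \left(6 + 68\right) = -2278 - 74 = -2352$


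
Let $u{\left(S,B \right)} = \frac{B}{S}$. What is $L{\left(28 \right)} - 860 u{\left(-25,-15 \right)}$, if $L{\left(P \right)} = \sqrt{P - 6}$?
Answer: $-516 + \sqrt{22} \approx -511.31$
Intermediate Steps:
$L{\left(P \right)} = \sqrt{-6 + P}$
$L{\left(28 \right)} - 860 u{\left(-25,-15 \right)} = \sqrt{-6 + 28} - 860 \left(- \frac{15}{-25}\right) = \sqrt{22} - 860 \left(\left(-15\right) \left(- \frac{1}{25}\right)\right) = \sqrt{22} - 516 = -516 + \sqrt{22}$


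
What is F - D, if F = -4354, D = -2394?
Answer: -1960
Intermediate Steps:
F - D = -4354 - 1*(-2394) = -4354 + 2394 = -1960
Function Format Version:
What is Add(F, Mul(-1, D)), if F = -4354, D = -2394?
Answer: -1960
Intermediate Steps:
Add(F, Mul(-1, D)) = Add(-4354, Mul(-1, -2394)) = Add(-4354, 2394) = -1960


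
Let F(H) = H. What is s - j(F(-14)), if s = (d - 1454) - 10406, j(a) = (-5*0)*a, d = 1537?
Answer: -10323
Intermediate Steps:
j(a) = 0 (j(a) = 0*a = 0)
s = -10323 (s = (1537 - 1454) - 10406 = 83 - 10406 = -10323)
s - j(F(-14)) = -10323 - 1*0 = -10323 + 0 = -10323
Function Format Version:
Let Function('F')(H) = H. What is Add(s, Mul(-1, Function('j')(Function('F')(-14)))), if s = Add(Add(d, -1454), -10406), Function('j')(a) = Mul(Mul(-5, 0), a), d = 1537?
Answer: -10323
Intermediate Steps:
Function('j')(a) = 0 (Function('j')(a) = Mul(0, a) = 0)
s = -10323 (s = Add(Add(1537, -1454), -10406) = Add(83, -10406) = -10323)
Add(s, Mul(-1, Function('j')(Function('F')(-14)))) = Add(-10323, Mul(-1, 0)) = Add(-10323, 0) = -10323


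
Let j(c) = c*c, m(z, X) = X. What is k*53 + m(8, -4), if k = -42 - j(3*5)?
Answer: -14155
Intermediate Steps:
j(c) = c²
k = -267 (k = -42 - (3*5)² = -42 - 1*15² = -42 - 1*225 = -42 - 225 = -267)
k*53 + m(8, -4) = -267*53 - 4 = -14151 - 4 = -14155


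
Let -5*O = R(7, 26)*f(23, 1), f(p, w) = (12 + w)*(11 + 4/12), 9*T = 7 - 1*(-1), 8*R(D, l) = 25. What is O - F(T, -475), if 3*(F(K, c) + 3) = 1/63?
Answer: -67351/756 ≈ -89.089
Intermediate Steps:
R(D, l) = 25/8 (R(D, l) = (⅛)*25 = 25/8)
T = 8/9 (T = (7 - 1*(-1))/9 = (7 + 1)/9 = (⅑)*8 = 8/9 ≈ 0.88889)
F(K, c) = -566/189 (F(K, c) = -3 + (⅓)/63 = -3 + (⅓)*(1/63) = -3 + 1/189 = -566/189)
f(p, w) = 136 + 34*w/3 (f(p, w) = (12 + w)*(11 + 4*(1/12)) = (12 + w)*(11 + ⅓) = (12 + w)*(34/3) = 136 + 34*w/3)
O = -1105/12 (O = -5*(136 + (34/3)*1)/8 = -5*(136 + 34/3)/8 = -5*442/(8*3) = -⅕*5525/12 = -1105/12 ≈ -92.083)
O - F(T, -475) = -1105/12 - 1*(-566/189) = -1105/12 + 566/189 = -67351/756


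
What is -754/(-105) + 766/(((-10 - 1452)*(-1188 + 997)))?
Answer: 105314449/14660205 ≈ 7.1837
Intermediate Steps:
-754/(-105) + 766/(((-10 - 1452)*(-1188 + 997))) = -754*(-1/105) + 766/((-1462*(-191))) = 754/105 + 766/279242 = 754/105 + 766*(1/279242) = 754/105 + 383/139621 = 105314449/14660205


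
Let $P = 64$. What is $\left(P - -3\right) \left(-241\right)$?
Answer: $-16147$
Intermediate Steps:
$\left(P - -3\right) \left(-241\right) = \left(64 - -3\right) \left(-241\right) = \left(64 + 3\right) \left(-241\right) = 67 \left(-241\right) = -16147$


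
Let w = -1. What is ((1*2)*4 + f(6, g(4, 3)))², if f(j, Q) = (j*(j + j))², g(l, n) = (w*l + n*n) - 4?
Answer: 26956864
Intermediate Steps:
g(l, n) = -4 + n² - l (g(l, n) = (-l + n*n) - 4 = (-l + n²) - 4 = (n² - l) - 4 = -4 + n² - l)
f(j, Q) = 4*j⁴ (f(j, Q) = (j*(2*j))² = (2*j²)² = 4*j⁴)
((1*2)*4 + f(6, g(4, 3)))² = ((1*2)*4 + 4*6⁴)² = (2*4 + 4*1296)² = (8 + 5184)² = 5192² = 26956864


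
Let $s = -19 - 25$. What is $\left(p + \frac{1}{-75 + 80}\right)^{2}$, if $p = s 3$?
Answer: $\frac{434281}{25} \approx 17371.0$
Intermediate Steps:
$s = -44$
$p = -132$ ($p = \left(-44\right) 3 = -132$)
$\left(p + \frac{1}{-75 + 80}\right)^{2} = \left(-132 + \frac{1}{-75 + 80}\right)^{2} = \left(-132 + \frac{1}{5}\right)^{2} = \left(- \frac{659}{5}\right)^{2} = \frac{434281}{25}$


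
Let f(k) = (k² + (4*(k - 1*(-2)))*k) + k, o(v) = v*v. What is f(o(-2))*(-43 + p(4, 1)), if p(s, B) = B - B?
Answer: -4988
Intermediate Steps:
o(v) = v²
p(s, B) = 0
f(k) = k + k² + k*(8 + 4*k) (f(k) = (k² + (4*(k + 2))*k) + k = (k² + (4*(2 + k))*k) + k = (k² + (8 + 4*k)*k) + k = (k² + k*(8 + 4*k)) + k = k + k² + k*(8 + 4*k))
f(o(-2))*(-43 + p(4, 1)) = ((-2)²*(9 + 5*(-2)²))*(-43 + 0) = (4*(9 + 5*4))*(-43) = (4*(9 + 20))*(-43) = (4*29)*(-43) = 116*(-43) = -4988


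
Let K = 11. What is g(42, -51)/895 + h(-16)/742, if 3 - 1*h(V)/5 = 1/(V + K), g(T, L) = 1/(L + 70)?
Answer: 136411/6308855 ≈ 0.021622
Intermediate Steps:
g(T, L) = 1/(70 + L)
h(V) = 15 - 5/(11 + V) (h(V) = 15 - 5/(V + 11) = 15 - 5/(11 + V))
g(42, -51)/895 + h(-16)/742 = 1/((70 - 51)*895) + (5*(32 + 3*(-16))/(11 - 16))/742 = (1/895)/19 + (5*(32 - 48)/(-5))*(1/742) = (1/19)*(1/895) + (5*(-⅕)*(-16))*(1/742) = 1/17005 + 16*(1/742) = 1/17005 + 8/371 = 136411/6308855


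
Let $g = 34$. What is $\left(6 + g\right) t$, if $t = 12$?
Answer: $480$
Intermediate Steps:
$\left(6 + g\right) t = \left(6 + 34\right) 12 = 40 \cdot 12 = 480$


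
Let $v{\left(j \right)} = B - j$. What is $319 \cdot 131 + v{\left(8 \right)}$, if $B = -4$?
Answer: $41777$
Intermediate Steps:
$v{\left(j \right)} = -4 - j$
$319 \cdot 131 + v{\left(8 \right)} = 319 \cdot 131 - 12 = 41789 - 12 = 41777$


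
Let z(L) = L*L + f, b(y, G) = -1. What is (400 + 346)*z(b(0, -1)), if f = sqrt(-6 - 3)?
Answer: 746 + 2238*I ≈ 746.0 + 2238.0*I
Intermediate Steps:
f = 3*I (f = sqrt(-9) = 3*I ≈ 3.0*I)
z(L) = L**2 + 3*I (z(L) = L*L + 3*I = L**2 + 3*I)
(400 + 346)*z(b(0, -1)) = (400 + 346)*((-1)**2 + 3*I) = 746*(1 + 3*I) = 746 + 2238*I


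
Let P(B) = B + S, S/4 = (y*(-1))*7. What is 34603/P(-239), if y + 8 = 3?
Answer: -34603/99 ≈ -349.53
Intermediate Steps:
y = -5 (y = -8 + 3 = -5)
S = 140 (S = 4*(-5*(-1)*7) = 4*(5*7) = 4*35 = 140)
P(B) = 140 + B (P(B) = B + 140 = 140 + B)
34603/P(-239) = 34603/(140 - 239) = 34603/(-99) = 34603*(-1/99) = -34603/99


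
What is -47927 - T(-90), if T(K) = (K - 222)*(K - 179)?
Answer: -131855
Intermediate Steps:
T(K) = (-222 + K)*(-179 + K)
-47927 - T(-90) = -47927 - (39738 + (-90)**2 - 401*(-90)) = -47927 - (39738 + 8100 + 36090) = -47927 - 1*83928 = -47927 - 83928 = -131855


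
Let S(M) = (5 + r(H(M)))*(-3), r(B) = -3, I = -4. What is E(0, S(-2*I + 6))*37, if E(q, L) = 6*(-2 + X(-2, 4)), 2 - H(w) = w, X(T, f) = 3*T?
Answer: -1776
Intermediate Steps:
H(w) = 2 - w
S(M) = -6 (S(M) = (5 - 3)*(-3) = 2*(-3) = -6)
E(q, L) = -48 (E(q, L) = 6*(-2 + 3*(-2)) = 6*(-2 - 6) = 6*(-8) = -48)
E(0, S(-2*I + 6))*37 = -48*37 = -1776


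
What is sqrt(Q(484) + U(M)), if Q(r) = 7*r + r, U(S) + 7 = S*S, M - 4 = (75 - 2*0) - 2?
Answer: sqrt(9794) ≈ 98.965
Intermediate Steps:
M = 77 (M = 4 + ((75 - 2*0) - 2) = 4 + ((75 + 0) - 2) = 4 + (75 - 2) = 4 + 73 = 77)
U(S) = -7 + S**2 (U(S) = -7 + S*S = -7 + S**2)
Q(r) = 8*r
sqrt(Q(484) + U(M)) = sqrt(8*484 + (-7 + 77**2)) = sqrt(3872 + (-7 + 5929)) = sqrt(3872 + 5922) = sqrt(9794)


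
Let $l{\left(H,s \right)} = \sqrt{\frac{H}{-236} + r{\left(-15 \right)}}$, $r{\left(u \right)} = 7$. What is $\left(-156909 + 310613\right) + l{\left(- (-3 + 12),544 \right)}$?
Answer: $153704 + \frac{\sqrt{97999}}{118} \approx 1.5371 \cdot 10^{5}$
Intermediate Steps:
$l{\left(H,s \right)} = \sqrt{7 - \frac{H}{236}}$ ($l{\left(H,s \right)} = \sqrt{\frac{H}{-236} + 7} = \sqrt{H \left(- \frac{1}{236}\right) + 7} = \sqrt{- \frac{H}{236} + 7} = \sqrt{7 - \frac{H}{236}}$)
$\left(-156909 + 310613\right) + l{\left(- (-3 + 12),544 \right)} = \left(-156909 + 310613\right) + \frac{\sqrt{97468 - 59 \left(- (-3 + 12)\right)}}{118} = 153704 + \frac{\sqrt{97468 - 59 \left(\left(-1\right) 9\right)}}{118} = 153704 + \frac{\sqrt{97468 - -531}}{118} = 153704 + \frac{\sqrt{97468 + 531}}{118} = 153704 + \frac{\sqrt{97999}}{118}$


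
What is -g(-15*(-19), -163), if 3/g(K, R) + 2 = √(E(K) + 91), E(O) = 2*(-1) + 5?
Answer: -1/15 - √94/30 ≈ -0.38985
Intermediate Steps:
E(O) = 3 (E(O) = -2 + 5 = 3)
g(K, R) = 3/(-2 + √94) (g(K, R) = 3/(-2 + √(3 + 91)) = 3/(-2 + √94))
-g(-15*(-19), -163) = -(1/15 + √94/30) = -1/15 - √94/30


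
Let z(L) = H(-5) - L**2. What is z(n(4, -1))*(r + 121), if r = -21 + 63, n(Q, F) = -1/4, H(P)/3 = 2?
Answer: 15485/16 ≈ 967.81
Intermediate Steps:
H(P) = 6 (H(P) = 3*2 = 6)
n(Q, F) = -1/4 (n(Q, F) = -1*1/4 = -1/4)
r = 42
z(L) = 6 - L**2
z(n(4, -1))*(r + 121) = (6 - (-1/4)**2)*(42 + 121) = (6 - 1*1/16)*163 = (6 - 1/16)*163 = (95/16)*163 = 15485/16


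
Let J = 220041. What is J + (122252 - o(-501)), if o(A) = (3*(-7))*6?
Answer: 342419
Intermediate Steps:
o(A) = -126 (o(A) = -21*6 = -126)
J + (122252 - o(-501)) = 220041 + (122252 - 1*(-126)) = 220041 + (122252 + 126) = 220041 + 122378 = 342419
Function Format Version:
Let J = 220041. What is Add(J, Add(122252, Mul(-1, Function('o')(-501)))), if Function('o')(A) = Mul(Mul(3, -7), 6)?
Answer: 342419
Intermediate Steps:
Function('o')(A) = -126 (Function('o')(A) = Mul(-21, 6) = -126)
Add(J, Add(122252, Mul(-1, Function('o')(-501)))) = Add(220041, Add(122252, Mul(-1, -126))) = Add(220041, Add(122252, 126)) = Add(220041, 122378) = 342419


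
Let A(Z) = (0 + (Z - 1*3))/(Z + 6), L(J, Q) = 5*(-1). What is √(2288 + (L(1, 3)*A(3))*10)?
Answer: 4*√143 ≈ 47.833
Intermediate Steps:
L(J, Q) = -5
A(Z) = (-3 + Z)/(6 + Z) (A(Z) = (0 + (Z - 3))/(6 + Z) = (0 + (-3 + Z))/(6 + Z) = (-3 + Z)/(6 + Z))
√(2288 + (L(1, 3)*A(3))*10) = √(2288 - 5*(-3 + 3)/(6 + 3)*10) = √(2288 - 5*0/9*10) = √(2288 - 5*0*10) = √(2288 + 0*10) = √(2288 + 0) = √2288 = 4*√143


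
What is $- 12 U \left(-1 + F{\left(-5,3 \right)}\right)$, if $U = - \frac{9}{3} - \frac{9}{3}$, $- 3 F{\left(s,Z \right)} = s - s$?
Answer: $-72$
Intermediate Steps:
$F{\left(s,Z \right)} = 0$ ($F{\left(s,Z \right)} = - \frac{s - s}{3} = \left(- \frac{1}{3}\right) 0 = 0$)
$U = -6$ ($U = \left(-9\right) \frac{1}{3} - 3 = -3 - 3 = -6$)
$- 12 U \left(-1 + F{\left(-5,3 \right)}\right) = \left(-12\right) \left(-6\right) \left(-1 + 0\right) = 72 \left(-1\right) = -72$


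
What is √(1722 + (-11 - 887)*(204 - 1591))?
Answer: 4*√77953 ≈ 1116.8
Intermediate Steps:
√(1722 + (-11 - 887)*(204 - 1591)) = √(1722 - 898*(-1387)) = √(1722 + 1245526) = √1247248 = 4*√77953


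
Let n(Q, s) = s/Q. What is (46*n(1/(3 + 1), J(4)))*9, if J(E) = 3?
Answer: 4968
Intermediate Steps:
(46*n(1/(3 + 1), J(4)))*9 = (46*(3/(1/(3 + 1))))*9 = (46*(3/(1/4)))*9 = (46*(3*4))*9 = (46*12)*9 = 552*9 = 4968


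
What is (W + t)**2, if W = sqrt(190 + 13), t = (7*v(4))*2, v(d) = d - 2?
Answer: (28 + sqrt(203))**2 ≈ 1784.9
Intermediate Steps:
v(d) = -2 + d
t = 28 (t = (7*(-2 + 4))*2 = (7*2)*2 = 14*2 = 28)
W = sqrt(203) ≈ 14.248
(W + t)**2 = (sqrt(203) + 28)**2 = (28 + sqrt(203))**2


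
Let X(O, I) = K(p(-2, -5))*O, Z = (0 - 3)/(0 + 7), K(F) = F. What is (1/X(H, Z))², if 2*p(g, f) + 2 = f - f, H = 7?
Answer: 1/49 ≈ 0.020408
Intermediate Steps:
p(g, f) = -1 (p(g, f) = -1 + (f - f)/2 = -1 + (½)*0 = -1 + 0 = -1)
Z = -3/7 ≈ -0.42857
X(O, I) = -O
(1/X(H, Z))² = (1/(-1*7))² = (1/(-7))² = (-⅐)² = 1/49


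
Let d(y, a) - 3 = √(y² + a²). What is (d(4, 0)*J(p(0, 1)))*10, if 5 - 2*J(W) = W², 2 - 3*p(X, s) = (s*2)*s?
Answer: 175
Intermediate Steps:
p(X, s) = ⅔ - 2*s²/3 (p(X, s) = ⅔ - s*2*s/3 = ⅔ - 2*s*s/3 = ⅔ - 2*s²/3)
d(y, a) = 3 + √(a² + y²) (d(y, a) = 3 + √(y² + a²) = 3 + √(a² + y²))
J(W) = 5/2 - W²/2
(d(4, 0)*J(p(0, 1)))*10 = ((3 + √(0² + 4²))*(5/2 - (⅔ - ⅔*1²)²/2))*10 = ((3 + √(0 + 16))*(5/2 - (⅔ - ⅔*1)²/2))*10 = ((3 + √16)*(5/2 - (⅔ - ⅔)²/2))*10 = ((3 + 4)*(5/2 - ½*0²))*10 = (7*(5/2 - ½*0))*10 = (7*(5/2 + 0))*10 = (7*(5/2))*10 = (35/2)*10 = 175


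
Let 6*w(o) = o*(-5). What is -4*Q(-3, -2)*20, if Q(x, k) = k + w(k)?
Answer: 80/3 ≈ 26.667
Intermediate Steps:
w(o) = -5*o/6 (w(o) = (o*(-5))/6 = (-5*o)/6 = -5*o/6)
Q(x, k) = k/6 (Q(x, k) = k - 5*k/6 = k/6)
-4*Q(-3, -2)*20 = -2*(-2)/3*20 = -4*(-⅓)*20 = (4/3)*20 = 80/3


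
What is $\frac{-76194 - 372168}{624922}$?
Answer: $- \frac{224181}{312461} \approx -0.71747$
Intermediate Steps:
$\frac{-76194 - 372168}{624922} = \left(-448362\right) \frac{1}{624922} = - \frac{224181}{312461}$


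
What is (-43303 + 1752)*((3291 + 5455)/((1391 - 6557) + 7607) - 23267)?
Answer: 2359515127551/2441 ≈ 9.6662e+8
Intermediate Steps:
(-43303 + 1752)*((3291 + 5455)/((1391 - 6557) + 7607) - 23267) = -41551*(8746/(-5166 + 7607) - 23267) = -41551*(8746/2441 - 23267) = -41551*(-56786001/2441) = 2359515127551/2441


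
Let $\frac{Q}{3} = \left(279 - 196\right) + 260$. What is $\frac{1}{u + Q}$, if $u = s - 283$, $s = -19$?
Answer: $\frac{1}{727} \approx 0.0013755$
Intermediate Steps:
$u = -302$ ($u = -19 - 283 = -302$)
$Q = 1029$ ($Q = 3 \left(\left(279 - 196\right) + 260\right) = 3 \left(83 + 260\right) = 3 \cdot 343 = 1029$)
$\frac{1}{u + Q} = \frac{1}{-302 + 1029} = \frac{1}{727}$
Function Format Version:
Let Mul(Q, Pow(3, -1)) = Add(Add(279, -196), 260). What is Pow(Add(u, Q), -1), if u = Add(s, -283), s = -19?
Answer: Rational(1, 727) ≈ 0.0013755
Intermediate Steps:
u = -302 (u = Add(-19, -283) = -302)
Q = 1029 (Q = Mul(3, Add(Add(279, -196), 260)) = Mul(3, Add(83, 260)) = Mul(3, 343) = 1029)
Pow(Add(u, Q), -1) = Pow(Add(-302, 1029), -1) = Pow(727, -1) = Rational(1, 727)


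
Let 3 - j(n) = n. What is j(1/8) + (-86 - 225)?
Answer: -2465/8 ≈ -308.13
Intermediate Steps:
j(n) = 3 - n
j(1/8) + (-86 - 225) = (3 - 1/8) + (-86 - 225) = (3 - 1*1/8) - 311 = (3 - 1/8) - 311 = 23/8 - 311 = -2465/8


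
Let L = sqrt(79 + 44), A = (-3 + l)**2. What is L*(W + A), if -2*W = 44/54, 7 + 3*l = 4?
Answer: 421*sqrt(123)/27 ≈ 172.93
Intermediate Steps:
l = -1 (l = -7/3 + (1/3)*4 = -7/3 + 4/3 = -1)
W = -11/27 (W = -22/54 = -1/2*22/27 = -11/27 ≈ -0.40741)
A = 16 (A = (-3 - 1)**2 = (-4)**2 = 16)
L = sqrt(123) ≈ 11.091
L*(W + A) = sqrt(123)*(-11/27 + 16) = sqrt(123)*(421/27) = 421*sqrt(123)/27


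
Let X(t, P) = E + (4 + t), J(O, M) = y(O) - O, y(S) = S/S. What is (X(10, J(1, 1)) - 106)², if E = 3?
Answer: 7921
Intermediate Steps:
y(S) = 1
J(O, M) = 1 - O
X(t, P) = 7 + t (X(t, P) = 3 + (4 + t) = 7 + t)
(X(10, J(1, 1)) - 106)² = ((7 + 10) - 106)² = (17 - 106)² = (-89)² = 7921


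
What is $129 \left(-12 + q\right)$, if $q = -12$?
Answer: $-3096$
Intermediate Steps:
$129 \left(-12 + q\right) = 129 \left(-12 - 12\right) = 129 \left(-24\right) = -3096$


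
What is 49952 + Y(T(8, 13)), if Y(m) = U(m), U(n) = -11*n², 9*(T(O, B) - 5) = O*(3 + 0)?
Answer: 443749/9 ≈ 49305.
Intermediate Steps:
T(O, B) = 5 + O/3 (T(O, B) = 5 + (O*(3 + 0))/9 = 5 + (O*3)/9 = 5 + (3*O)/9 = 5 + O/3)
Y(m) = -11*m²
49952 + Y(T(8, 13)) = 49952 - 11*(5 + (⅓)*8)² = 49952 - 11*(5 + 8/3)² = 49952 - 11*(23/3)² = 49952 - 11*529/9 = 49952 - 5819/9 = 443749/9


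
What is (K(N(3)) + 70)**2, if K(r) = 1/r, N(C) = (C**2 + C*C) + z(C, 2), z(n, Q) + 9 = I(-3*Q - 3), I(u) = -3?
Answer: 177241/36 ≈ 4923.4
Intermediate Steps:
z(n, Q) = -12 (z(n, Q) = -9 - 3 = -12)
N(C) = -12 + 2*C**2 (N(C) = (C**2 + C*C) - 12 = (C**2 + C**2) - 12 = 2*C**2 - 12 = -12 + 2*C**2)
(K(N(3)) + 70)**2 = (1/(-12 + 2*3**2) + 70)**2 = (1/(-12 + 2*9) + 70)**2 = (1/(-12 + 18) + 70)**2 = (1/6 + 70)**2 = (421/6)**2 = 177241/36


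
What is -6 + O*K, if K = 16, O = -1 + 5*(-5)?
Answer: -422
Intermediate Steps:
O = -26 (O = -1 - 25 = -26)
-6 + O*K = -6 - 26*16 = -6 - 416 = -422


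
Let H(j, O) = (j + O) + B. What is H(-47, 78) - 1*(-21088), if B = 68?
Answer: 21187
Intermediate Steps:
H(j, O) = 68 + O + j (H(j, O) = (j + O) + 68 = (O + j) + 68 = 68 + O + j)
H(-47, 78) - 1*(-21088) = (68 + 78 - 47) - 1*(-21088) = 99 + 21088 = 21187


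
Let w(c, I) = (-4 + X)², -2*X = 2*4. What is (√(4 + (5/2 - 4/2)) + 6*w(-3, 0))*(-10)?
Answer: -3840 - 15*√2 ≈ -3861.2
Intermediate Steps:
X = -4 ≈ -4.0000
w(c, I) = 64 (w(c, I) = (-4 - 4)² = (-8)² = 64)
(√(4 + (5/2 - 4/2)) + 6*w(-3, 0))*(-10) = (√(4 + (5/2 - 4/2)) + 6*64)*(-10) = (√(4 + (5*(½) - 4*½)) + 384)*(-10) = (√(4 + (5/2 - 2)) + 384)*(-10) = (√(4 + ½) + 384)*(-10) = (√(9/2) + 384)*(-10) = (3*√2/2 + 384)*(-10) = (384 + 3*√2/2)*(-10) = -3840 - 15*√2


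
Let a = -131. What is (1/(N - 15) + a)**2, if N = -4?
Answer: 6200100/361 ≈ 17175.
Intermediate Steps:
(1/(N - 15) + a)**2 = (1/(-4 - 15) - 131)**2 = (1/(-19) - 131)**2 = (-1/19 - 131)**2 = (-2490/19)**2 = 6200100/361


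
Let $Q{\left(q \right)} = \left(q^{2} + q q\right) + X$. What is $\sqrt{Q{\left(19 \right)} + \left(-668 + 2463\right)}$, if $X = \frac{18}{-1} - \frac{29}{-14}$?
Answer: $\frac{\sqrt{490210}}{14} \approx 50.011$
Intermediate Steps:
$X = - \frac{223}{14}$ ($X = 18 \left(-1\right) - - \frac{29}{14} = -18 + \frac{29}{14} = - \frac{223}{14} \approx -15.929$)
$Q{\left(q \right)} = - \frac{223}{14} + 2 q^{2}$ ($Q{\left(q \right)} = \left(q^{2} + q q\right) - \frac{223}{14} = \left(q^{2} + q^{2}\right) - \frac{223}{14} = 2 q^{2} - \frac{223}{14} = - \frac{223}{14} + 2 q^{2}$)
$\sqrt{Q{\left(19 \right)} + \left(-668 + 2463\right)} = \sqrt{\left(- \frac{223}{14} + 2 \cdot 19^{2}\right) + \left(-668 + 2463\right)} = \sqrt{\left(- \frac{223}{14} + 2 \cdot 361\right) + 1795} = \sqrt{\left(- \frac{223}{14} + 722\right) + 1795} = \sqrt{\frac{9885}{14} + 1795} = \sqrt{\frac{35015}{14}} = \frac{\sqrt{490210}}{14}$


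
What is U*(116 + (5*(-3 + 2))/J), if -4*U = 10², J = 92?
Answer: -266675/92 ≈ -2898.6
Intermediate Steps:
U = -25 (U = -¼*10² = -¼*100 = -25)
U*(116 + (5*(-3 + 2))/J) = -25*(116 + (5*(-3 + 2))/92) = -25*(116 + (5*(-1))*(1/92)) = -25*(116 - 5*1/92) = -25*(116 - 5/92) = -25*10667/92 = -266675/92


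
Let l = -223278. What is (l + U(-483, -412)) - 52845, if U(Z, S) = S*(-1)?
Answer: -275711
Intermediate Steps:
U(Z, S) = -S
(l + U(-483, -412)) - 52845 = (-223278 - 1*(-412)) - 52845 = (-223278 + 412) - 52845 = -222866 - 52845 = -275711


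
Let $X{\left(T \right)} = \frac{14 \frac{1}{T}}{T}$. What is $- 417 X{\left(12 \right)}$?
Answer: $- \frac{973}{24} \approx -40.542$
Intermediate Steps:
$X{\left(T \right)} = \frac{14}{T^{2}}$
$- 417 X{\left(12 \right)} = - 417 \cdot \frac{14}{144} = - 417 \cdot 14 \cdot \frac{1}{144} = \left(-417\right) \frac{7}{72} = - \frac{973}{24}$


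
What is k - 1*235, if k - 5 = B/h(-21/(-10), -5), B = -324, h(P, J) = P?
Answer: -2690/7 ≈ -384.29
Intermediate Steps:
k = -1045/7 (k = 5 - 324/((-21/(-10))) = 5 - 324/((-21*(-⅒))) = 5 - 324/21/10 = 5 - 324*10/21 = 5 - 1080/7 = -1045/7 ≈ -149.29)
k - 1*235 = -1045/7 - 1*235 = -1045/7 - 235 = -2690/7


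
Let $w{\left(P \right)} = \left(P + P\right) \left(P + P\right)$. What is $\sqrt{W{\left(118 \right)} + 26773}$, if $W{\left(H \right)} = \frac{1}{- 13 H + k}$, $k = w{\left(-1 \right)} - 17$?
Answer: $\frac{\sqrt{64073383010}}{1547} \approx 163.62$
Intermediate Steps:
$w{\left(P \right)} = 4 P^{2}$ ($w{\left(P \right)} = 2 P 2 P = 4 P^{2}$)
$k = -13$ ($k = 4 \left(-1\right)^{2} - 17 = 4 \cdot 1 - 17 = 4 - 17 = -13$)
$W{\left(H \right)} = \frac{1}{-13 - 13 H}$ ($W{\left(H \right)} = \frac{1}{- 13 H - 13} = \frac{1}{-13 - 13 H}$)
$\sqrt{W{\left(118 \right)} + 26773} = \sqrt{- \frac{1}{13 + 13 \cdot 118} + 26773} = \sqrt{- \frac{1}{13 + 1534} + 26773} = \sqrt{- \frac{1}{1547} + 26773} = \sqrt{\frac{41417830}{1547}} = \frac{\sqrt{64073383010}}{1547}$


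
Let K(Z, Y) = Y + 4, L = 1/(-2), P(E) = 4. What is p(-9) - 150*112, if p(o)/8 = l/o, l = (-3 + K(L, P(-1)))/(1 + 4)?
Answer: -151208/9 ≈ -16801.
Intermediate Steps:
L = -1/2 ≈ -0.50000
K(Z, Y) = 4 + Y
l = 1 (l = (-3 + (4 + 4))/(1 + 4) = (-3 + 8)/5 = 5*(1/5) = 1)
p(o) = 8/o (p(o) = 8*(1/o) = 8/o)
p(-9) - 150*112 = 8/(-9) - 150*112 = 8*(-1/9) - 16800 = -8/9 - 16800 = -151208/9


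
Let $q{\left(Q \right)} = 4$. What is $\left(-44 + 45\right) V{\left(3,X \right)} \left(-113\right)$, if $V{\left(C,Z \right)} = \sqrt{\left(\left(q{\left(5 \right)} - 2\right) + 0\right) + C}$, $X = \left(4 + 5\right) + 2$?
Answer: $- 113 \sqrt{5} \approx -252.68$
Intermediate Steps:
$X = 11$ ($X = 9 + 2 = 11$)
$V{\left(C,Z \right)} = \sqrt{2 + C}$ ($V{\left(C,Z \right)} = \sqrt{\left(\left(4 - 2\right) + 0\right) + C} = \sqrt{\left(2 + 0\right) + C} = \sqrt{2 + C}$)
$\left(-44 + 45\right) V{\left(3,X \right)} \left(-113\right) = \left(-44 + 45\right) \sqrt{2 + 3} \left(-113\right) = 1 \sqrt{5} \left(-113\right) = \sqrt{5} \left(-113\right) = - 113 \sqrt{5}$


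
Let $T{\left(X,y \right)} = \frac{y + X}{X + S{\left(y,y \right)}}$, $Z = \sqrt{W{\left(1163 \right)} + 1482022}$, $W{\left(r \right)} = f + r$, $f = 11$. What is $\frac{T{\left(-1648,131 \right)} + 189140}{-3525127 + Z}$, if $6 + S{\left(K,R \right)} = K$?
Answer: $- \frac{1015454206765599}{18925588258706959} - \frac{576123474 \sqrt{370799}}{18925588258706959} \approx -0.053674$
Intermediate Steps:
$S{\left(K,R \right)} = -6 + K$
$W{\left(r \right)} = 11 + r$
$Z = 2 \sqrt{370799}$ ($Z = \sqrt{\left(11 + 1163\right) + 1482022} = \sqrt{1174 + 1482022} = \sqrt{1483196} = 2 \sqrt{370799} \approx 1217.9$)
$T{\left(X,y \right)} = \frac{X + y}{-6 + X + y}$ ($T{\left(X,y \right)} = \frac{y + X}{X + \left(-6 + y\right)} = \frac{X + y}{-6 + X + y}$)
$\frac{T{\left(-1648,131 \right)} + 189140}{-3525127 + Z} = \frac{\frac{-1648 + 131}{-6 - 1648 + 131} + 189140}{-3525127 + 2 \sqrt{370799}} = \frac{\frac{1}{-1523} \left(-1517\right) + 189140}{-3525127 + 2 \sqrt{370799}} = \frac{\left(- \frac{1}{1523}\right) \left(-1517\right) + 189140}{-3525127 + 2 \sqrt{370799}} = \frac{\frac{1517}{1523} + 189140}{-3525127 + 2 \sqrt{370799}} = \frac{288061737}{1523 \left(-3525127 + 2 \sqrt{370799}\right)}$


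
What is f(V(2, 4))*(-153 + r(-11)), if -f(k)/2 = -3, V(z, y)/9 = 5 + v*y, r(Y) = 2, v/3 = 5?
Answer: -906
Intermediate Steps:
v = 15 (v = 3*5 = 15)
V(z, y) = 45 + 135*y (V(z, y) = 9*(5 + 15*y) = 45 + 135*y)
f(k) = 6 (f(k) = -2*(-3) = 6)
f(V(2, 4))*(-153 + r(-11)) = 6*(-153 + 2) = 6*(-151) = -906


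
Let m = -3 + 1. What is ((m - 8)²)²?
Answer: 10000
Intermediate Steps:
m = -2
((m - 8)²)² = ((-2 - 8)²)² = ((-10)²)² = 100² = 10000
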